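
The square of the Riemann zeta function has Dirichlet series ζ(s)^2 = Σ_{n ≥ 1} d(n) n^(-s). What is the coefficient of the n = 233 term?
d(233) = 2

ζ(s)^2 = (Σ 1/m^s)(Σ 1/k^s). The coefficient of 1/n^s in the product is the number of ordered pairs (m, k) with mk = n, which equals d(n). For n = 233, divisors are [1, 233], so d(233) = 2.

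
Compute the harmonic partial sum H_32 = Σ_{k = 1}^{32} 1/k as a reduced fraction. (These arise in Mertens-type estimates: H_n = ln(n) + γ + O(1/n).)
H_32 = 586061125622639/144403552893600

Direct summation: H_32 = 1 + 1/2 + ... + 1/32. The least common denominator is lcm(1, ..., 32) = 144403552893600; over this denominator the numerator is 144403552893600 + 72201776446800 + 48134517631200 + 36100888223400 + 28880710578720 + 24067258815600 + 20629078984800 + 18050444111700 + 16044839210400 + 14440355289360 + 13127595717600 + 12033629407800 + 11107965607200 + 10314539492400 + 9626903526240 + 9025222055850 + 8494326640800 + 8022419605200 + 7600186994400 + 7220177644680 + 6876359661600 + 6563797858800 + 6278415343200 + 6016814703900 + 5776142115744 + 5553982803600 + 5348279736800 + 5157269746200 + 4979432858400 + 4813451763120 + 4658179125600 + 4512611027925 = 586061125622639, so H_32 = 586061125622639/144403552893600 (already in lowest terms) ≈ 4.05850. (The PNT-adjacent estimate ln(32) + γ ≈ 4.04295 matches within O(1/n).)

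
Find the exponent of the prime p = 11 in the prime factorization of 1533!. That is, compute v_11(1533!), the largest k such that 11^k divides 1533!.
v_11(1533!) = 152

Legendre's formula: v_p(n!) = Σ_{k ≥ 1} ⌊n / p^k⌋. For p = 11, n = 1533, the terms are:
  ⌊1533/11^1⌋ = ⌊1533/11⌋ = 139
  ⌊1533/11^2⌋ = ⌊1533/121⌋ = 12
  ⌊1533/11^3⌋ = ⌊1533/1331⌋ = 1
(the next term ⌊1533/11^4⌋ = 0, terminating the sum). Summing: v_11(1533!) = 139 + 12 + 1 = 152.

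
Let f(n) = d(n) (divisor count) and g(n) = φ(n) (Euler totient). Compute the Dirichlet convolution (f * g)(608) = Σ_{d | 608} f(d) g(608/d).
(d * φ)(608) = 1260

Divisors of 608: [1, 2, 4, 8, 16, 19, 32, 38, 76, 152, 304, 608]. For each d | 608:
  d = 1: d(1) · φ(608/1) = 1 · 288 = 288
  d = 2: d(2) · φ(608/2) = 2 · 144 = 288
  d = 4: d(4) · φ(608/4) = 3 · 72 = 216
  d = 8: d(8) · φ(608/8) = 4 · 36 = 144
  d = 16: d(16) · φ(608/16) = 5 · 18 = 90
  d = 19: d(19) · φ(608/19) = 2 · 16 = 32
  d = 32: d(32) · φ(608/32) = 6 · 18 = 108
  d = 38: d(38) · φ(608/38) = 4 · 8 = 32
  d = 76: d(76) · φ(608/76) = 6 · 4 = 24
  d = 152: d(152) · φ(608/152) = 8 · 2 = 16
  d = 304: d(304) · φ(608/304) = 10 · 1 = 10
  d = 608: d(608) · φ(608/608) = 12 · 1 = 12
Summing: (d * φ)(608) = 288 + 288 + 216 + 144 + 90 + 32 + 108 + 32 + 24 + 16 + 10 + 12 = 1260.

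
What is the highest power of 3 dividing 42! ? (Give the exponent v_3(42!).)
v_3(42!) = 19

Legendre's formula: v_p(n!) = Σ_{k ≥ 1} ⌊n / p^k⌋. For p = 3, n = 42, the terms are:
  ⌊42/3^1⌋ = ⌊42/3⌋ = 14
  ⌊42/3^2⌋ = ⌊42/9⌋ = 4
  ⌊42/3^3⌋ = ⌊42/27⌋ = 1
(the next term ⌊42/3^4⌋ = 0, terminating the sum). Summing: v_3(42!) = 14 + 4 + 1 = 19.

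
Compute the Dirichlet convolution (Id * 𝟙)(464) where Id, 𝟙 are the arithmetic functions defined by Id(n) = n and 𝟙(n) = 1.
(Id * 𝟙)(464) = 930

Divisors of 464: [1, 2, 4, 8, 16, 29, 58, 116, 232, 464]. For each d | 464:
  d = 1: Id(1) · 𝟙(464/1) = 1 · 1 = 1
  d = 2: Id(2) · 𝟙(464/2) = 2 · 1 = 2
  d = 4: Id(4) · 𝟙(464/4) = 4 · 1 = 4
  d = 8: Id(8) · 𝟙(464/8) = 8 · 1 = 8
  d = 16: Id(16) · 𝟙(464/16) = 16 · 1 = 16
  d = 29: Id(29) · 𝟙(464/29) = 29 · 1 = 29
  d = 58: Id(58) · 𝟙(464/58) = 58 · 1 = 58
  d = 116: Id(116) · 𝟙(464/116) = 116 · 1 = 116
  d = 232: Id(232) · 𝟙(464/232) = 232 · 1 = 232
  d = 464: Id(464) · 𝟙(464/464) = 464 · 1 = 464
Summing: (Id * 𝟙)(464) = 1 + 2 + 4 + 8 + 16 + 29 + 58 + 116 + 232 + 464 = 930.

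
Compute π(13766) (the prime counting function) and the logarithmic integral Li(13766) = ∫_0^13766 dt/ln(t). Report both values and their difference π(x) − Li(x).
π(13766) = 1629;  Li(13766) ≈ 1647.73;  π(x) − Li(x) ≈ -18.73.

Direct count of primes ≤ 13766 gives π(13766) = 1629. Numerical evaluation of the logarithmic integral gives Li(13766) ≈ 1647.73. The difference π(x) − Li(x) ≈ -18.73 is typically negative for small/moderate x (Li(x) overestimates), though Littlewood's theorem shows this sign changes infinitely often.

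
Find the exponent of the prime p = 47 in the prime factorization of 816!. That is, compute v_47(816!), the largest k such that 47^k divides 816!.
v_47(816!) = 17

Legendre's formula: v_p(n!) = Σ_{k ≥ 1} ⌊n / p^k⌋. For p = 47, n = 816, the terms are:
  ⌊816/47^1⌋ = ⌊816/47⌋ = 17
(the next term ⌊816/47^2⌋ = 0, terminating the sum). Summing: v_47(816!) = 17 = 17.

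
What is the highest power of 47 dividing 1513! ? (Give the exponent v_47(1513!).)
v_47(1513!) = 32

Legendre's formula: v_p(n!) = Σ_{k ≥ 1} ⌊n / p^k⌋. For p = 47, n = 1513, the terms are:
  ⌊1513/47^1⌋ = ⌊1513/47⌋ = 32
(the next term ⌊1513/47^2⌋ = 0, terminating the sum). Summing: v_47(1513!) = 32 = 32.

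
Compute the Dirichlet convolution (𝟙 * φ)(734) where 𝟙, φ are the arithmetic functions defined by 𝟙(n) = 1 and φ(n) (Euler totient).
(𝟙 * φ)(734) = 734

Divisors of 734: [1, 2, 367, 734]. For each d | 734:
  d = 1: 𝟙(1) · φ(734/1) = 1 · 366 = 366
  d = 2: 𝟙(2) · φ(734/2) = 1 · 366 = 366
  d = 367: 𝟙(367) · φ(734/367) = 1 · 1 = 1
  d = 734: 𝟙(734) · φ(734/734) = 1 · 1 = 1
Summing: (𝟙 * φ)(734) = 366 + 366 + 1 + 1 = 734.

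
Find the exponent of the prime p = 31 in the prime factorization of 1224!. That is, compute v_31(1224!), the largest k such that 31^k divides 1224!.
v_31(1224!) = 40

Legendre's formula: v_p(n!) = Σ_{k ≥ 1} ⌊n / p^k⌋. For p = 31, n = 1224, the terms are:
  ⌊1224/31^1⌋ = ⌊1224/31⌋ = 39
  ⌊1224/31^2⌋ = ⌊1224/961⌋ = 1
(the next term ⌊1224/31^3⌋ = 0, terminating the sum). Summing: v_31(1224!) = 39 + 1 = 40.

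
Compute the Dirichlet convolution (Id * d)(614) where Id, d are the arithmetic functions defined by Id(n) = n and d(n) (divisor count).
(Id * d)(614) = 1236

Divisors of 614: [1, 2, 307, 614]. For each d | 614:
  d = 1: Id(1) · d(614/1) = 1 · 4 = 4
  d = 2: Id(2) · d(614/2) = 2 · 2 = 4
  d = 307: Id(307) · d(614/307) = 307 · 2 = 614
  d = 614: Id(614) · d(614/614) = 614 · 1 = 614
Summing: (Id * d)(614) = 4 + 4 + 614 + 614 = 1236.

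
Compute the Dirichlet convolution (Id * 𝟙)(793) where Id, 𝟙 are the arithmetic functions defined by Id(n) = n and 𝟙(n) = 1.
(Id * 𝟙)(793) = 868

Divisors of 793: [1, 13, 61, 793]. For each d | 793:
  d = 1: Id(1) · 𝟙(793/1) = 1 · 1 = 1
  d = 13: Id(13) · 𝟙(793/13) = 13 · 1 = 13
  d = 61: Id(61) · 𝟙(793/61) = 61 · 1 = 61
  d = 793: Id(793) · 𝟙(793/793) = 793 · 1 = 793
Summing: (Id * 𝟙)(793) = 1 + 13 + 61 + 793 = 868.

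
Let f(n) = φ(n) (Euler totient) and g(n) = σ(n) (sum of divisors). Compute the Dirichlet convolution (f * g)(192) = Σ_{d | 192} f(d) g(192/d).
(φ * σ)(192) = 2688

Divisors of 192: [1, 2, 3, 4, 6, 8, 12, 16, 24, 32, 48, 64, 96, 192]. For each d | 192:
  d = 1: φ(1) · σ(192/1) = 1 · 508 = 508
  d = 2: φ(2) · σ(192/2) = 1 · 252 = 252
  d = 3: φ(3) · σ(192/3) = 2 · 127 = 254
  d = 4: φ(4) · σ(192/4) = 2 · 124 = 248
  d = 6: φ(6) · σ(192/6) = 2 · 63 = 126
  d = 8: φ(8) · σ(192/8) = 4 · 60 = 240
  d = 12: φ(12) · σ(192/12) = 4 · 31 = 124
  d = 16: φ(16) · σ(192/16) = 8 · 28 = 224
  d = 24: φ(24) · σ(192/24) = 8 · 15 = 120
  d = 32: φ(32) · σ(192/32) = 16 · 12 = 192
  d = 48: φ(48) · σ(192/48) = 16 · 7 = 112
  d = 64: φ(64) · σ(192/64) = 32 · 4 = 128
  d = 96: φ(96) · σ(192/96) = 32 · 3 = 96
  d = 192: φ(192) · σ(192/192) = 64 · 1 = 64
Summing: (φ * σ)(192) = 508 + 252 + 254 + 248 + 126 + 240 + 124 + 224 + 120 + 192 + 112 + 128 + 96 + 64 = 2688.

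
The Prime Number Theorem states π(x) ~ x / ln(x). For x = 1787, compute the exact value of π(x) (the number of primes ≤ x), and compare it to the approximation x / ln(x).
π(1787) = 277;  x/ln(x) ≈ 238.64;  relative error ≈ 13.85%.

Directly count primes up to 1787: π(1787) = 277. The PNT approximation gives 1787/ln(1787) ≈ 1787/7.48829 ≈ 238.64. Relative error (π(x) − x/ln(x)) / π(x) ≈ 13.85%; the approximation is known to undercount slightly (Li(x) is a better estimate).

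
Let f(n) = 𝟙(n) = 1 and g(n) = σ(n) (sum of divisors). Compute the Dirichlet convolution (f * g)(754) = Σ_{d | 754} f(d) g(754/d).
(𝟙 * σ)(754) = 1860

Divisors of 754: [1, 2, 13, 26, 29, 58, 377, 754]. For each d | 754:
  d = 1: 𝟙(1) · σ(754/1) = 1 · 1260 = 1260
  d = 2: 𝟙(2) · σ(754/2) = 1 · 420 = 420
  d = 13: 𝟙(13) · σ(754/13) = 1 · 90 = 90
  d = 26: 𝟙(26) · σ(754/26) = 1 · 30 = 30
  d = 29: 𝟙(29) · σ(754/29) = 1 · 42 = 42
  d = 58: 𝟙(58) · σ(754/58) = 1 · 14 = 14
  d = 377: 𝟙(377) · σ(754/377) = 1 · 3 = 3
  d = 754: 𝟙(754) · σ(754/754) = 1 · 1 = 1
Summing: (𝟙 * σ)(754) = 1260 + 420 + 90 + 30 + 42 + 14 + 3 + 1 = 1860.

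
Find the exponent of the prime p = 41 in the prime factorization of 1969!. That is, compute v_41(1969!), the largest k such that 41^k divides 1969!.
v_41(1969!) = 49

Legendre's formula: v_p(n!) = Σ_{k ≥ 1} ⌊n / p^k⌋. For p = 41, n = 1969, the terms are:
  ⌊1969/41^1⌋ = ⌊1969/41⌋ = 48
  ⌊1969/41^2⌋ = ⌊1969/1681⌋ = 1
(the next term ⌊1969/41^3⌋ = 0, terminating the sum). Summing: v_41(1969!) = 48 + 1 = 49.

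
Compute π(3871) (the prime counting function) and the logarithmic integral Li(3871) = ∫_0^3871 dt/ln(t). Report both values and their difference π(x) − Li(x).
π(3871) = 536;  Li(3871) ≈ 549.78;  π(x) − Li(x) ≈ -13.78.

Direct count of primes ≤ 3871 gives π(3871) = 536. Numerical evaluation of the logarithmic integral gives Li(3871) ≈ 549.78. The difference π(x) − Li(x) ≈ -13.78 is typically negative for small/moderate x (Li(x) overestimates), though Littlewood's theorem shows this sign changes infinitely often.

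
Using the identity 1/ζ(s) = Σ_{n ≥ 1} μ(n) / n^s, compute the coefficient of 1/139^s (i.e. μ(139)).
μ(139) = -1

Factor n = 139 = 139. μ(n) = 0 if any exponent ≥ 2 (not squarefree); otherwise μ(n) = (−1)^{ω(n)} where ω(n) is the number of distinct prime factors. Applying: μ(139) = -1.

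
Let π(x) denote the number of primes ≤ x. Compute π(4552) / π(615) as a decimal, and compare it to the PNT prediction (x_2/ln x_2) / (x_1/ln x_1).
π(4552)/π(615) = 617/112 ≈ 5.5089;  PNT prediction ≈ 5.6427.

π(615) = 112 and π(4552) = 617, so π(4552)/π(615) ≈ 5.5089. The PNT-predicted ratio is (4552/ln(4552)) / (615/ln(615)) ≈ 5.6427. The two agree to within a few percent, as expected.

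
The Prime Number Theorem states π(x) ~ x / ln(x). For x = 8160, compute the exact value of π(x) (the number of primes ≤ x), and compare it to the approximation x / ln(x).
π(8160) = 1023;  x/ln(x) ≈ 905.96;  relative error ≈ 11.44%.

Directly count primes up to 8160: π(8160) = 1023. The PNT approximation gives 8160/ln(8160) ≈ 8160/9.00700 ≈ 905.96. Relative error (π(x) − x/ln(x)) / π(x) ≈ 11.44%; the approximation is known to undercount slightly (Li(x) is a better estimate).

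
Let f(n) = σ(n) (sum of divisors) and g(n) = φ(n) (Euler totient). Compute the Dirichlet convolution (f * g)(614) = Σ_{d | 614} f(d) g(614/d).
(σ * φ)(614) = 2456

Divisors of 614: [1, 2, 307, 614]. For each d | 614:
  d = 1: σ(1) · φ(614/1) = 1 · 306 = 306
  d = 2: σ(2) · φ(614/2) = 3 · 306 = 918
  d = 307: σ(307) · φ(614/307) = 308 · 1 = 308
  d = 614: σ(614) · φ(614/614) = 924 · 1 = 924
Summing: (σ * φ)(614) = 306 + 918 + 308 + 924 = 2456.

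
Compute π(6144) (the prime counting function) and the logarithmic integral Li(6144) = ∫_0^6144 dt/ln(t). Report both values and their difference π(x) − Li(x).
π(6144) = 801;  Li(6144) ≈ 816.94;  π(x) − Li(x) ≈ -15.94.

Direct count of primes ≤ 6144 gives π(6144) = 801. Numerical evaluation of the logarithmic integral gives Li(6144) ≈ 816.94. The difference π(x) − Li(x) ≈ -15.94 is typically negative for small/moderate x (Li(x) overestimates), though Littlewood's theorem shows this sign changes infinitely often.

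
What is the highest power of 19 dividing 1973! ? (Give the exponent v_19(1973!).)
v_19(1973!) = 108

Legendre's formula: v_p(n!) = Σ_{k ≥ 1} ⌊n / p^k⌋. For p = 19, n = 1973, the terms are:
  ⌊1973/19^1⌋ = ⌊1973/19⌋ = 103
  ⌊1973/19^2⌋ = ⌊1973/361⌋ = 5
(the next term ⌊1973/19^3⌋ = 0, terminating the sum). Summing: v_19(1973!) = 103 + 5 = 108.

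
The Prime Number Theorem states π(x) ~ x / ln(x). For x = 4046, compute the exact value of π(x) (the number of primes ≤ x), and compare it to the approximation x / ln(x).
π(4046) = 557;  x/ln(x) ≈ 487.15;  relative error ≈ 12.54%.

Directly count primes up to 4046: π(4046) = 557. The PNT approximation gives 4046/ln(4046) ≈ 4046/8.30548 ≈ 487.15. Relative error (π(x) − x/ln(x)) / π(x) ≈ 12.54%; the approximation is known to undercount slightly (Li(x) is a better estimate).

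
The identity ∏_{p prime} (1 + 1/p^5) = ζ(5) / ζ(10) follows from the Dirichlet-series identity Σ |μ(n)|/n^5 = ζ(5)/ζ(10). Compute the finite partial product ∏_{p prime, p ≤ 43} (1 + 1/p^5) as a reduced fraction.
∏ = 337266640043527822041984546776597328186597199973708681183232/325579173304271359254907763799806016454065290452479278531405

The primes p ≤ 43 are [2, 3, 5, 7, 11, 13, 17, 19, 23, 29, 31, 37, 41, 43]. For each, (1 + 1/p^5) = (p^5 + 1)/p^5. Multiplying these fractions over p ∈ [2, 3, 5, 7, 11, 13, 17, 19, 23, 29, 31, 37, 41, 43] gives 337266640043527822041984546776597328186597199973708681183232/325579173304271359254907763799806016454065290452479278531405. (In the limit P → ∞ this tends to ζ(5)/ζ(10).)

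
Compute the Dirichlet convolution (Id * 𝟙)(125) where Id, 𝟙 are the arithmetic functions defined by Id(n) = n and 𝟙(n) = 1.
(Id * 𝟙)(125) = 156

Divisors of 125: [1, 5, 25, 125]. For each d | 125:
  d = 1: Id(1) · 𝟙(125/1) = 1 · 1 = 1
  d = 5: Id(5) · 𝟙(125/5) = 5 · 1 = 5
  d = 25: Id(25) · 𝟙(125/25) = 25 · 1 = 25
  d = 125: Id(125) · 𝟙(125/125) = 125 · 1 = 125
Summing: (Id * 𝟙)(125) = 1 + 5 + 25 + 125 = 156.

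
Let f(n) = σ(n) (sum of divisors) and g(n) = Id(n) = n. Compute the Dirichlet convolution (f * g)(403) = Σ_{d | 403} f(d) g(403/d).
(σ * Id)(403) = 1701

Divisors of 403: [1, 13, 31, 403]. For each d | 403:
  d = 1: σ(1) · Id(403/1) = 1 · 403 = 403
  d = 13: σ(13) · Id(403/13) = 14 · 31 = 434
  d = 31: σ(31) · Id(403/31) = 32 · 13 = 416
  d = 403: σ(403) · Id(403/403) = 448 · 1 = 448
Summing: (σ * Id)(403) = 403 + 434 + 416 + 448 = 1701.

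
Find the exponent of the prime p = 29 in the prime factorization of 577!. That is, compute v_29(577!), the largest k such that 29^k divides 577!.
v_29(577!) = 19

Legendre's formula: v_p(n!) = Σ_{k ≥ 1} ⌊n / p^k⌋. For p = 29, n = 577, the terms are:
  ⌊577/29^1⌋ = ⌊577/29⌋ = 19
(the next term ⌊577/29^2⌋ = 0, terminating the sum). Summing: v_29(577!) = 19 = 19.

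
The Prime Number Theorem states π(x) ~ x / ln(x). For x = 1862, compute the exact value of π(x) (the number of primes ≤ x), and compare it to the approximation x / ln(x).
π(1862) = 284;  x/ln(x) ≈ 247.30;  relative error ≈ 12.92%.

Directly count primes up to 1862: π(1862) = 284. The PNT approximation gives 1862/ln(1862) ≈ 1862/7.52941 ≈ 247.30. Relative error (π(x) − x/ln(x)) / π(x) ≈ 12.92%; the approximation is known to undercount slightly (Li(x) is a better estimate).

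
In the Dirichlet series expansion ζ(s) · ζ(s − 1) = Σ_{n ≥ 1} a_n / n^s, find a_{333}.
σ(333) = 494

In the product (Σ m^0/m^s)(Σ k / k^s) = Σ (Σ_{d | n} d) / n^s, the coefficient of 1/n^s is σ(n) = Σ_{d | n} d. For n = 333, divisors are [1, 3, 9, 37, 111, 333]; summing: σ(333) = 494.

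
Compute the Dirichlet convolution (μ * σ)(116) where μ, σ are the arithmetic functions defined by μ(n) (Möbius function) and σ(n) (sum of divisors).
(μ * σ)(116) = 116

Divisors of 116: [1, 2, 4, 29, 58, 116]. For each d | 116:
  d = 1: μ(1) · σ(116/1) = 1 · 210 = 210
  d = 2: μ(2) · σ(116/2) = -1 · 90 = -90
  d = 4: μ(4) · σ(116/4) = 0 · 30 = 0
  d = 29: μ(29) · σ(116/29) = -1 · 7 = -7
  d = 58: μ(58) · σ(116/58) = 1 · 3 = 3
  d = 116: μ(116) · σ(116/116) = 0 · 1 = 0
Summing: (μ * σ)(116) = 210 + -90 + 0 + -7 + 3 + 0 = 116.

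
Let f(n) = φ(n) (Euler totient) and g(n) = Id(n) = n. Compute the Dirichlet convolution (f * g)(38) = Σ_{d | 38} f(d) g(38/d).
(φ * Id)(38) = 111

Divisors of 38: [1, 2, 19, 38]. For each d | 38:
  d = 1: φ(1) · Id(38/1) = 1 · 38 = 38
  d = 2: φ(2) · Id(38/2) = 1 · 19 = 19
  d = 19: φ(19) · Id(38/19) = 18 · 2 = 36
  d = 38: φ(38) · Id(38/38) = 18 · 1 = 18
Summing: (φ * Id)(38) = 38 + 19 + 36 + 18 = 111.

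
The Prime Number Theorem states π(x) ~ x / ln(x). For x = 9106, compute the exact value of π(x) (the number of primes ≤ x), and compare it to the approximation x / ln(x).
π(9106) = 1129;  x/ln(x) ≈ 998.83;  relative error ≈ 11.53%.

Directly count primes up to 9106: π(9106) = 1129. The PNT approximation gives 9106/ln(9106) ≈ 9106/9.11669 ≈ 998.83. Relative error (π(x) − x/ln(x)) / π(x) ≈ 11.53%; the approximation is known to undercount slightly (Li(x) is a better estimate).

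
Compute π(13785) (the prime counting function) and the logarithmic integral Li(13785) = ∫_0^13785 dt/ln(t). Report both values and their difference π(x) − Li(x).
π(13785) = 1630;  Li(13785) ≈ 1649.72;  π(x) − Li(x) ≈ -19.72.

Direct count of primes ≤ 13785 gives π(13785) = 1630. Numerical evaluation of the logarithmic integral gives Li(13785) ≈ 1649.72. The difference π(x) − Li(x) ≈ -19.72 is typically negative for small/moderate x (Li(x) overestimates), though Littlewood's theorem shows this sign changes infinitely often.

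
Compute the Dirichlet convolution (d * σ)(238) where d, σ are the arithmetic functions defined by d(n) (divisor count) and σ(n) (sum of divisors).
(d * σ)(238) = 1000

Divisors of 238: [1, 2, 7, 14, 17, 34, 119, 238]. For each d | 238:
  d = 1: d(1) · σ(238/1) = 1 · 432 = 432
  d = 2: d(2) · σ(238/2) = 2 · 144 = 288
  d = 7: d(7) · σ(238/7) = 2 · 54 = 108
  d = 14: d(14) · σ(238/14) = 4 · 18 = 72
  d = 17: d(17) · σ(238/17) = 2 · 24 = 48
  d = 34: d(34) · σ(238/34) = 4 · 8 = 32
  d = 119: d(119) · σ(238/119) = 4 · 3 = 12
  d = 238: d(238) · σ(238/238) = 8 · 1 = 8
Summing: (d * σ)(238) = 432 + 288 + 108 + 72 + 48 + 32 + 12 + 8 = 1000.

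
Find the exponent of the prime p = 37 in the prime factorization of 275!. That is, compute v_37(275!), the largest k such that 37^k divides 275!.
v_37(275!) = 7

Legendre's formula: v_p(n!) = Σ_{k ≥ 1} ⌊n / p^k⌋. For p = 37, n = 275, the terms are:
  ⌊275/37^1⌋ = ⌊275/37⌋ = 7
(the next term ⌊275/37^2⌋ = 0, terminating the sum). Summing: v_37(275!) = 7 = 7.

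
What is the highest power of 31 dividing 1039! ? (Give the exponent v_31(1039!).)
v_31(1039!) = 34

Legendre's formula: v_p(n!) = Σ_{k ≥ 1} ⌊n / p^k⌋. For p = 31, n = 1039, the terms are:
  ⌊1039/31^1⌋ = ⌊1039/31⌋ = 33
  ⌊1039/31^2⌋ = ⌊1039/961⌋ = 1
(the next term ⌊1039/31^3⌋ = 0, terminating the sum). Summing: v_31(1039!) = 33 + 1 = 34.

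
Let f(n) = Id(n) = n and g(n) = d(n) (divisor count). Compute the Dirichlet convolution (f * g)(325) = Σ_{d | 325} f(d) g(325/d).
(Id * d)(325) = 570

Divisors of 325: [1, 5, 13, 25, 65, 325]. For each d | 325:
  d = 1: Id(1) · d(325/1) = 1 · 6 = 6
  d = 5: Id(5) · d(325/5) = 5 · 4 = 20
  d = 13: Id(13) · d(325/13) = 13 · 3 = 39
  d = 25: Id(25) · d(325/25) = 25 · 2 = 50
  d = 65: Id(65) · d(325/65) = 65 · 2 = 130
  d = 325: Id(325) · d(325/325) = 325 · 1 = 325
Summing: (Id * d)(325) = 6 + 20 + 39 + 50 + 130 + 325 = 570.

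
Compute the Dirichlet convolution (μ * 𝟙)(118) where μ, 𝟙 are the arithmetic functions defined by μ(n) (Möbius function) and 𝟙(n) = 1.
(μ * 𝟙)(118) = 0

Divisors of 118: [1, 2, 59, 118]. For each d | 118:
  d = 1: μ(1) · 𝟙(118/1) = 1 · 1 = 1
  d = 2: μ(2) · 𝟙(118/2) = -1 · 1 = -1
  d = 59: μ(59) · 𝟙(118/59) = -1 · 1 = -1
  d = 118: μ(118) · 𝟙(118/118) = 1 · 1 = 1
Summing: (μ * 𝟙)(118) = 1 + -1 + -1 + 1 = 0.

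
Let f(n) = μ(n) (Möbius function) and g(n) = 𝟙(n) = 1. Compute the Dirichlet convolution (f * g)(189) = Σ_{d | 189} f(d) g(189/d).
(μ * 𝟙)(189) = 0

Divisors of 189: [1, 3, 7, 9, 21, 27, 63, 189]. For each d | 189:
  d = 1: μ(1) · 𝟙(189/1) = 1 · 1 = 1
  d = 3: μ(3) · 𝟙(189/3) = -1 · 1 = -1
  d = 7: μ(7) · 𝟙(189/7) = -1 · 1 = -1
  d = 9: μ(9) · 𝟙(189/9) = 0 · 1 = 0
  d = 21: μ(21) · 𝟙(189/21) = 1 · 1 = 1
  d = 27: μ(27) · 𝟙(189/27) = 0 · 1 = 0
  d = 63: μ(63) · 𝟙(189/63) = 0 · 1 = 0
  d = 189: μ(189) · 𝟙(189/189) = 0 · 1 = 0
Summing: (μ * 𝟙)(189) = 1 + -1 + -1 + 0 + 1 + 0 + 0 + 0 = 0.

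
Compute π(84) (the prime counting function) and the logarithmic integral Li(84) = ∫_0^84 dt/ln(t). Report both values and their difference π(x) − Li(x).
π(84) = 23;  Li(84) ≈ 26.59;  π(x) − Li(x) ≈ -3.59.

Direct count of primes ≤ 84 gives π(84) = 23. Numerical evaluation of the logarithmic integral gives Li(84) ≈ 26.59. The difference π(x) − Li(x) ≈ -3.59 is typically negative for small/moderate x (Li(x) overestimates), though Littlewood's theorem shows this sign changes infinitely often.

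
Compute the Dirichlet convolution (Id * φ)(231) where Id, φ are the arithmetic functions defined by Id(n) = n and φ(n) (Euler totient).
(Id * φ)(231) = 1365

Divisors of 231: [1, 3, 7, 11, 21, 33, 77, 231]. For each d | 231:
  d = 1: Id(1) · φ(231/1) = 1 · 120 = 120
  d = 3: Id(3) · φ(231/3) = 3 · 60 = 180
  d = 7: Id(7) · φ(231/7) = 7 · 20 = 140
  d = 11: Id(11) · φ(231/11) = 11 · 12 = 132
  d = 21: Id(21) · φ(231/21) = 21 · 10 = 210
  d = 33: Id(33) · φ(231/33) = 33 · 6 = 198
  d = 77: Id(77) · φ(231/77) = 77 · 2 = 154
  d = 231: Id(231) · φ(231/231) = 231 · 1 = 231
Summing: (Id * φ)(231) = 120 + 180 + 140 + 132 + 210 + 198 + 154 + 231 = 1365.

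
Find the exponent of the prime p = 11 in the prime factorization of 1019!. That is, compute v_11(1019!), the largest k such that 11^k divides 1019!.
v_11(1019!) = 100

Legendre's formula: v_p(n!) = Σ_{k ≥ 1} ⌊n / p^k⌋. For p = 11, n = 1019, the terms are:
  ⌊1019/11^1⌋ = ⌊1019/11⌋ = 92
  ⌊1019/11^2⌋ = ⌊1019/121⌋ = 8
(the next term ⌊1019/11^3⌋ = 0, terminating the sum). Summing: v_11(1019!) = 92 + 8 = 100.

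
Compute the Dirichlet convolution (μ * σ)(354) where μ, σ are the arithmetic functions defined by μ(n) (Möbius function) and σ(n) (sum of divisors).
(μ * σ)(354) = 354

Divisors of 354: [1, 2, 3, 6, 59, 118, 177, 354]. For each d | 354:
  d = 1: μ(1) · σ(354/1) = 1 · 720 = 720
  d = 2: μ(2) · σ(354/2) = -1 · 240 = -240
  d = 3: μ(3) · σ(354/3) = -1 · 180 = -180
  d = 6: μ(6) · σ(354/6) = 1 · 60 = 60
  d = 59: μ(59) · σ(354/59) = -1 · 12 = -12
  d = 118: μ(118) · σ(354/118) = 1 · 4 = 4
  d = 177: μ(177) · σ(354/177) = 1 · 3 = 3
  d = 354: μ(354) · σ(354/354) = -1 · 1 = -1
Summing: (μ * σ)(354) = 720 + -240 + -180 + 60 + -12 + 4 + 3 + -1 = 354.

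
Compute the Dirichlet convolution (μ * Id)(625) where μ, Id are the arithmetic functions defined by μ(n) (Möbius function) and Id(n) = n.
(μ * Id)(625) = 500

Divisors of 625: [1, 5, 25, 125, 625]. For each d | 625:
  d = 1: μ(1) · Id(625/1) = 1 · 625 = 625
  d = 5: μ(5) · Id(625/5) = -1 · 125 = -125
  d = 25: μ(25) · Id(625/25) = 0 · 25 = 0
  d = 125: μ(125) · Id(625/125) = 0 · 5 = 0
  d = 625: μ(625) · Id(625/625) = 0 · 1 = 0
Summing: (μ * Id)(625) = 625 + -125 + 0 + 0 + 0 = 500.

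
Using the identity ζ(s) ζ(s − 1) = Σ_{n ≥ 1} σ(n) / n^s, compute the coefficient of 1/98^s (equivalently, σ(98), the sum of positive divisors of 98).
σ(98) = 171

In the product (Σ m^0/m^s)(Σ k / k^s) = Σ (Σ_{d | n} d) / n^s, the coefficient of 1/n^s is σ(n) = Σ_{d | n} d. For n = 98, divisors are [1, 2, 7, 14, 49, 98]; summing: σ(98) = 171.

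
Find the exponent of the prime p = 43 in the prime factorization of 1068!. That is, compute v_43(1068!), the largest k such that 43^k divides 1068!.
v_43(1068!) = 24

Legendre's formula: v_p(n!) = Σ_{k ≥ 1} ⌊n / p^k⌋. For p = 43, n = 1068, the terms are:
  ⌊1068/43^1⌋ = ⌊1068/43⌋ = 24
(the next term ⌊1068/43^2⌋ = 0, terminating the sum). Summing: v_43(1068!) = 24 = 24.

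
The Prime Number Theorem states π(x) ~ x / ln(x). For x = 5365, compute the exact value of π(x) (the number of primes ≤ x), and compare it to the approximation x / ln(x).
π(5365) = 708;  x/ln(x) ≈ 624.73;  relative error ≈ 11.76%.

Directly count primes up to 5365: π(5365) = 708. The PNT approximation gives 5365/ln(5365) ≈ 5365/8.58765 ≈ 624.73. Relative error (π(x) − x/ln(x)) / π(x) ≈ 11.76%; the approximation is known to undercount slightly (Li(x) is a better estimate).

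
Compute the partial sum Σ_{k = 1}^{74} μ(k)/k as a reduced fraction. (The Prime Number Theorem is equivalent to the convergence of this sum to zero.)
Σ μ(k)/k = -7431196043498463691814948/581852579989271773580304621

Values of μ(k) for 1 ≤ k ≤ 74: μ(1) = 1, μ(2) = -1, μ(3) = -1, μ(5) = -1, μ(6) = 1, μ(7) = -1, μ(10) = 1, μ(11) = -1, μ(13) = -1, μ(14) = 1, μ(15) = 1, μ(17) = -1, μ(19) = -1, μ(21) = 1, μ(22) = 1, μ(23) = -1, μ(26) = 1, μ(29) = -1, μ(30) = -1, μ(31) = -1, μ(33) = 1, μ(34) = 1, μ(35) = 1, μ(37) = -1, μ(38) = 1, μ(39) = 1, μ(41) = -1, μ(42) = -1, μ(43) = -1, μ(46) = 1, μ(47) = -1, μ(51) = 1, μ(53) = -1, μ(55) = 1, μ(57) = 1, μ(58) = 1, μ(59) = -1, μ(61) = -1, μ(62) = 1, μ(65) = 1, μ(66) = -1, μ(67) = -1, μ(69) = 1, μ(70) = -1, μ(71) = -1, μ(73) = -1, μ(74) = 1, with μ = 0 on non-squarefree integers. Summing μ(k)/k for k where μ(k) ≠ 0 gives -7431196043498463691814948/581852579989271773580304621 ≈ -0.0128. (PNT ⟺ this sum → 0 as n → ∞.)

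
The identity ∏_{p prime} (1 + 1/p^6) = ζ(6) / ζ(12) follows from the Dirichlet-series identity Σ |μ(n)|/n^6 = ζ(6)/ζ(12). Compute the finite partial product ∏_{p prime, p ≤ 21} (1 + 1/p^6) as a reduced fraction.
∏ = 10322827120806625262196014218/10149346788166965945179821977

The primes p ≤ 21 are [2, 3, 5, 7, 11, 13, 17, 19]. For each, (1 + 1/p^6) = (p^6 + 1)/p^6. Multiplying these fractions over p ∈ [2, 3, 5, 7, 11, 13, 17, 19] gives 10322827120806625262196014218/10149346788166965945179821977. (In the limit P → ∞ this tends to ζ(6)/ζ(12).)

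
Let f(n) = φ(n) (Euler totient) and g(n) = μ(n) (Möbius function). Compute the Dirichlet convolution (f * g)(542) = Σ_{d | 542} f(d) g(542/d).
(φ * μ)(542) = 0

Divisors of 542: [1, 2, 271, 542]. For each d | 542:
  d = 1: φ(1) · μ(542/1) = 1 · 1 = 1
  d = 2: φ(2) · μ(542/2) = 1 · -1 = -1
  d = 271: φ(271) · μ(542/271) = 270 · -1 = -270
  d = 542: φ(542) · μ(542/542) = 270 · 1 = 270
Summing: (φ * μ)(542) = 1 + -1 + -270 + 270 = 0.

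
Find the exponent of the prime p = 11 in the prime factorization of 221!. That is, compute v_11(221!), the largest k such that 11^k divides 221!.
v_11(221!) = 21

Legendre's formula: v_p(n!) = Σ_{k ≥ 1} ⌊n / p^k⌋. For p = 11, n = 221, the terms are:
  ⌊221/11^1⌋ = ⌊221/11⌋ = 20
  ⌊221/11^2⌋ = ⌊221/121⌋ = 1
(the next term ⌊221/11^3⌋ = 0, terminating the sum). Summing: v_11(221!) = 20 + 1 = 21.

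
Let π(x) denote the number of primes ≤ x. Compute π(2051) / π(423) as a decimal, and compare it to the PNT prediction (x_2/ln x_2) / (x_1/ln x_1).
π(2051)/π(423) = 309/82 ≈ 3.7683;  PNT prediction ≈ 3.8449.

π(423) = 82 and π(2051) = 309, so π(2051)/π(423) ≈ 3.7683. The PNT-predicted ratio is (2051/ln(2051)) / (423/ln(423)) ≈ 3.8449. The two agree to within a few percent, as expected.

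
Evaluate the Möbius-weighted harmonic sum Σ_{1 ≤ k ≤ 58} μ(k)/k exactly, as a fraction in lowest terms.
Σ μ(k)/k = 540928002430567981/16294579238595022365

Values of μ(k) for 1 ≤ k ≤ 58: μ(1) = 1, μ(2) = -1, μ(3) = -1, μ(5) = -1, μ(6) = 1, μ(7) = -1, μ(10) = 1, μ(11) = -1, μ(13) = -1, μ(14) = 1, μ(15) = 1, μ(17) = -1, μ(19) = -1, μ(21) = 1, μ(22) = 1, μ(23) = -1, μ(26) = 1, μ(29) = -1, μ(30) = -1, μ(31) = -1, μ(33) = 1, μ(34) = 1, μ(35) = 1, μ(37) = -1, μ(38) = 1, μ(39) = 1, μ(41) = -1, μ(42) = -1, μ(43) = -1, μ(46) = 1, μ(47) = -1, μ(51) = 1, μ(53) = -1, μ(55) = 1, μ(57) = 1, μ(58) = 1, with μ = 0 on non-squarefree integers. Summing μ(k)/k for k where μ(k) ≠ 0 gives 540928002430567981/16294579238595022365 ≈ 0.0332. (PNT ⟺ this sum → 0 as n → ∞.)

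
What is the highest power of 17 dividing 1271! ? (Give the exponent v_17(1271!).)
v_17(1271!) = 78

Legendre's formula: v_p(n!) = Σ_{k ≥ 1} ⌊n / p^k⌋. For p = 17, n = 1271, the terms are:
  ⌊1271/17^1⌋ = ⌊1271/17⌋ = 74
  ⌊1271/17^2⌋ = ⌊1271/289⌋ = 4
(the next term ⌊1271/17^3⌋ = 0, terminating the sum). Summing: v_17(1271!) = 74 + 4 = 78.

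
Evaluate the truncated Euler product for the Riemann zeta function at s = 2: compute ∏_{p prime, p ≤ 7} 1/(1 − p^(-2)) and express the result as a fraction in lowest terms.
∏ = 1225/768

The primes p ≤ 7 are [2, 3, 5, 7]. For each prime, (1 − 1/p^2)^(-1) = p^2 / (p^2 − 1). The product is (1 − 1/2^2)^(-1), (1 − 1/3^2)^(-1), (1 − 1/5^2)^(-1), (1 − 1/7^2)^(-1) = ∏ p^2 / (p^2 − 1) = 1225/768.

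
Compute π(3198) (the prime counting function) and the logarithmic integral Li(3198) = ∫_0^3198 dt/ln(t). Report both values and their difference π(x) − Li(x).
π(3198) = 452;  Li(3198) ≈ 467.39;  π(x) − Li(x) ≈ -15.39.

Direct count of primes ≤ 3198 gives π(3198) = 452. Numerical evaluation of the logarithmic integral gives Li(3198) ≈ 467.39. The difference π(x) − Li(x) ≈ -15.39 is typically negative for small/moderate x (Li(x) overestimates), though Littlewood's theorem shows this sign changes infinitely often.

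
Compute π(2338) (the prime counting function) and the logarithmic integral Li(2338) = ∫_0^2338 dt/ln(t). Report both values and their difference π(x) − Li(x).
π(2338) = 345;  Li(2338) ≈ 358.82;  π(x) − Li(x) ≈ -13.82.

Direct count of primes ≤ 2338 gives π(2338) = 345. Numerical evaluation of the logarithmic integral gives Li(2338) ≈ 358.82. The difference π(x) − Li(x) ≈ -13.82 is typically negative for small/moderate x (Li(x) overestimates), though Littlewood's theorem shows this sign changes infinitely often.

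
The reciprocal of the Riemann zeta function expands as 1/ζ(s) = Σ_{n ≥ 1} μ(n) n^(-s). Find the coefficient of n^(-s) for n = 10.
μ(10) = 1

Factor n = 10 = 2 · 5. μ(n) = 0 if any exponent ≥ 2 (not squarefree); otherwise μ(n) = (−1)^{ω(n)} where ω(n) is the number of distinct prime factors. Applying: μ(10) = 1.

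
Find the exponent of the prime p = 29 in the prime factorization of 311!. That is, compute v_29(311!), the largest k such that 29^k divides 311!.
v_29(311!) = 10

Legendre's formula: v_p(n!) = Σ_{k ≥ 1} ⌊n / p^k⌋. For p = 29, n = 311, the terms are:
  ⌊311/29^1⌋ = ⌊311/29⌋ = 10
(the next term ⌊311/29^2⌋ = 0, terminating the sum). Summing: v_29(311!) = 10 = 10.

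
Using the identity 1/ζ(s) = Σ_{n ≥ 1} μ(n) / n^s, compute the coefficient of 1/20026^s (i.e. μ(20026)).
μ(20026) = 1

Factor n = 20026 = 2 · 17 · 19 · 31. μ(n) = 0 if any exponent ≥ 2 (not squarefree); otherwise μ(n) = (−1)^{ω(n)} where ω(n) is the number of distinct prime factors. Applying: μ(20026) = 1.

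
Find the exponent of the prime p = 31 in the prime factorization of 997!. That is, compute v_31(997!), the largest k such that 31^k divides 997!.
v_31(997!) = 33

Legendre's formula: v_p(n!) = Σ_{k ≥ 1} ⌊n / p^k⌋. For p = 31, n = 997, the terms are:
  ⌊997/31^1⌋ = ⌊997/31⌋ = 32
  ⌊997/31^2⌋ = ⌊997/961⌋ = 1
(the next term ⌊997/31^3⌋ = 0, terminating the sum). Summing: v_31(997!) = 32 + 1 = 33.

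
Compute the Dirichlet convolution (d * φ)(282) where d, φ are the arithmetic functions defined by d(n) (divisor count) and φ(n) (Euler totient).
(d * φ)(282) = 576

Divisors of 282: [1, 2, 3, 6, 47, 94, 141, 282]. For each d | 282:
  d = 1: d(1) · φ(282/1) = 1 · 92 = 92
  d = 2: d(2) · φ(282/2) = 2 · 92 = 184
  d = 3: d(3) · φ(282/3) = 2 · 46 = 92
  d = 6: d(6) · φ(282/6) = 4 · 46 = 184
  d = 47: d(47) · φ(282/47) = 2 · 2 = 4
  d = 94: d(94) · φ(282/94) = 4 · 2 = 8
  d = 141: d(141) · φ(282/141) = 4 · 1 = 4
  d = 282: d(282) · φ(282/282) = 8 · 1 = 8
Summing: (d * φ)(282) = 92 + 184 + 92 + 184 + 4 + 8 + 4 + 8 = 576.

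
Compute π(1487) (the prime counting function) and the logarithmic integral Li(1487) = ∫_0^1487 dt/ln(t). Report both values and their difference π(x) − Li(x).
π(1487) = 236;  Li(1487) ≈ 246.03;  π(x) − Li(x) ≈ -10.03.

Direct count of primes ≤ 1487 gives π(1487) = 236. Numerical evaluation of the logarithmic integral gives Li(1487) ≈ 246.03. The difference π(x) − Li(x) ≈ -10.03 is typically negative for small/moderate x (Li(x) overestimates), though Littlewood's theorem shows this sign changes infinitely often.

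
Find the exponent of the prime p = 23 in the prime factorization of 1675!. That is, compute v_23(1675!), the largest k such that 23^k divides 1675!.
v_23(1675!) = 75

Legendre's formula: v_p(n!) = Σ_{k ≥ 1} ⌊n / p^k⌋. For p = 23, n = 1675, the terms are:
  ⌊1675/23^1⌋ = ⌊1675/23⌋ = 72
  ⌊1675/23^2⌋ = ⌊1675/529⌋ = 3
(the next term ⌊1675/23^3⌋ = 0, terminating the sum). Summing: v_23(1675!) = 72 + 3 = 75.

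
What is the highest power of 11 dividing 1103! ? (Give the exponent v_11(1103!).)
v_11(1103!) = 109

Legendre's formula: v_p(n!) = Σ_{k ≥ 1} ⌊n / p^k⌋. For p = 11, n = 1103, the terms are:
  ⌊1103/11^1⌋ = ⌊1103/11⌋ = 100
  ⌊1103/11^2⌋ = ⌊1103/121⌋ = 9
(the next term ⌊1103/11^3⌋ = 0, terminating the sum). Summing: v_11(1103!) = 100 + 9 = 109.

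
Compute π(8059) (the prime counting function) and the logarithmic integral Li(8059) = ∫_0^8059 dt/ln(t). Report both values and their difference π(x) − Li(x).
π(8059) = 1013;  Li(8059) ≈ 1032.98;  π(x) − Li(x) ≈ -19.98.

Direct count of primes ≤ 8059 gives π(8059) = 1013. Numerical evaluation of the logarithmic integral gives Li(8059) ≈ 1032.98. The difference π(x) − Li(x) ≈ -19.98 is typically negative for small/moderate x (Li(x) overestimates), though Littlewood's theorem shows this sign changes infinitely often.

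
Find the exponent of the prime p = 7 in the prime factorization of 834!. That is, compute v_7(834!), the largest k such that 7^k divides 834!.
v_7(834!) = 138

Legendre's formula: v_p(n!) = Σ_{k ≥ 1} ⌊n / p^k⌋. For p = 7, n = 834, the terms are:
  ⌊834/7^1⌋ = ⌊834/7⌋ = 119
  ⌊834/7^2⌋ = ⌊834/49⌋ = 17
  ⌊834/7^3⌋ = ⌊834/343⌋ = 2
(the next term ⌊834/7^4⌋ = 0, terminating the sum). Summing: v_7(834!) = 119 + 17 + 2 = 138.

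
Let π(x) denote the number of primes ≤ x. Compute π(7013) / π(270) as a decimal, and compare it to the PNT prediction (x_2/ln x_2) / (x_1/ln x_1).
π(7013)/π(270) = 902/57 ≈ 15.8246;  PNT prediction ≈ 16.4207.

π(270) = 57 and π(7013) = 902, so π(7013)/π(270) ≈ 15.8246. The PNT-predicted ratio is (7013/ln(7013)) / (270/ln(270)) ≈ 16.4207. The two agree to within a few percent, as expected.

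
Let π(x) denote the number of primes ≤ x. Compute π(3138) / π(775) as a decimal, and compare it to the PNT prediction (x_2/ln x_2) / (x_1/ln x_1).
π(3138)/π(775) = 446/137 ≈ 3.2555;  PNT prediction ≈ 3.3457.

π(775) = 137 and π(3138) = 446, so π(3138)/π(775) ≈ 3.2555. The PNT-predicted ratio is (3138/ln(3138)) / (775/ln(775)) ≈ 3.3457. The two agree to within a few percent, as expected.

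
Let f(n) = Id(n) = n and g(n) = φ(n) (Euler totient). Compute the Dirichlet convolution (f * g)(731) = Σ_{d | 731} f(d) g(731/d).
(Id * φ)(731) = 2805

Divisors of 731: [1, 17, 43, 731]. For each d | 731:
  d = 1: Id(1) · φ(731/1) = 1 · 672 = 672
  d = 17: Id(17) · φ(731/17) = 17 · 42 = 714
  d = 43: Id(43) · φ(731/43) = 43 · 16 = 688
  d = 731: Id(731) · φ(731/731) = 731 · 1 = 731
Summing: (Id * φ)(731) = 672 + 714 + 688 + 731 = 2805.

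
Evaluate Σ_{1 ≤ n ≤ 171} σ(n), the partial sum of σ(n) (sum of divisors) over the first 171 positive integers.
Σ_{n ≤ 171} σ(n) = 24122

Compute σ(n) for each 1 ≤ n ≤ 171: σ(1) = 1, σ(2) = 3, σ(3) = 4, σ(4) = 7, σ(5) = 6, σ(6) = 12, σ(7) = 8, σ(8) = 15, σ(9) = 13, σ(10) = 18, σ(11) = 12, σ(12) = 28, σ(13) = 14, σ(14) = 24, σ(15) = 24, σ(16) = 31, σ(17) = 18, σ(18) = 39, σ(19) = 20, σ(20) = 42, σ(21) = 32, σ(22) = 36, σ(23) = 24, σ(24) = 60, σ(25) = 31, σ(26) = 42, σ(27) = 40, σ(28) = 56, σ(29) = 30, σ(30) = 72, σ(31) = 32, σ(32) = 63, σ(33) = 48, σ(34) = 54, σ(35) = 48, σ(36) = 91, σ(37) = 38, σ(38) = 60, σ(39) = 56, σ(40) = 90, σ(41) = 42, σ(42) = 96, σ(43) = 44, σ(44) = 84, σ(45) = 78, σ(46) = 72, σ(47) = 48, σ(48) = 124, σ(49) = 57, σ(50) = 93, σ(51) = 72, σ(52) = 98, σ(53) = 54, σ(54) = 120, σ(55) = 72, σ(56) = 120, σ(57) = 80, σ(58) = 90, σ(59) = 60, σ(60) = 168, σ(61) = 62, σ(62) = 96, σ(63) = 104, σ(64) = 127, σ(65) = 84, σ(66) = 144, σ(67) = 68, σ(68) = 126, σ(69) = 96, σ(70) = 144, σ(71) = 72, σ(72) = 195, σ(73) = 74, σ(74) = 114, σ(75) = 124, σ(76) = 140, σ(77) = 96, σ(78) = 168, σ(79) = 80, σ(80) = 186, σ(81) = 121, σ(82) = 126, σ(83) = 84, σ(84) = 224, σ(85) = 108, σ(86) = 132, σ(87) = 120, σ(88) = 180, σ(89) = 90, σ(90) = 234, σ(91) = 112, σ(92) = 168, σ(93) = 128, σ(94) = 144, σ(95) = 120, σ(96) = 252, σ(97) = 98, σ(98) = 171, σ(99) = 156, σ(100) = 217, σ(101) = 102, σ(102) = 216, σ(103) = 104, σ(104) = 210, σ(105) = 192, σ(106) = 162, σ(107) = 108, σ(108) = 280, σ(109) = 110, σ(110) = 216, σ(111) = 152, σ(112) = 248, σ(113) = 114, σ(114) = 240, σ(115) = 144, σ(116) = 210, σ(117) = 182, σ(118) = 180, σ(119) = 144, σ(120) = 360, σ(121) = 133, σ(122) = 186, σ(123) = 168, σ(124) = 224, σ(125) = 156, σ(126) = 312, σ(127) = 128, σ(128) = 255, σ(129) = 176, σ(130) = 252, σ(131) = 132, σ(132) = 336, σ(133) = 160, σ(134) = 204, σ(135) = 240, σ(136) = 270, σ(137) = 138, σ(138) = 288, σ(139) = 140, σ(140) = 336, σ(141) = 192, σ(142) = 216, σ(143) = 168, σ(144) = 403, σ(145) = 180, σ(146) = 222, σ(147) = 228, σ(148) = 266, σ(149) = 150, σ(150) = 372, σ(151) = 152, σ(152) = 300, σ(153) = 234, σ(154) = 288, σ(155) = 192, σ(156) = 392, σ(157) = 158, σ(158) = 240, σ(159) = 216, σ(160) = 378, σ(161) = 192, σ(162) = 363, σ(163) = 164, σ(164) = 294, σ(165) = 288, σ(166) = 252, σ(167) = 168, σ(168) = 480, σ(169) = 183, σ(170) = 324, σ(171) = 260. Summing all 171 values: 24122. (Average order: Σ_{n ≤ x} σ(n) ~ (π²/12) x². For x = 171, (π²/12)·171² ≈ 24049.76.)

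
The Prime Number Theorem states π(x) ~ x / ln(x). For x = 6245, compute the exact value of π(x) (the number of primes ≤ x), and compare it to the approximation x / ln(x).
π(6245) = 811;  x/ln(x) ≈ 714.57;  relative error ≈ 11.89%.

Directly count primes up to 6245: π(6245) = 811. The PNT approximation gives 6245/ln(6245) ≈ 6245/8.73954 ≈ 714.57. Relative error (π(x) − x/ln(x)) / π(x) ≈ 11.89%; the approximation is known to undercount slightly (Li(x) is a better estimate).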